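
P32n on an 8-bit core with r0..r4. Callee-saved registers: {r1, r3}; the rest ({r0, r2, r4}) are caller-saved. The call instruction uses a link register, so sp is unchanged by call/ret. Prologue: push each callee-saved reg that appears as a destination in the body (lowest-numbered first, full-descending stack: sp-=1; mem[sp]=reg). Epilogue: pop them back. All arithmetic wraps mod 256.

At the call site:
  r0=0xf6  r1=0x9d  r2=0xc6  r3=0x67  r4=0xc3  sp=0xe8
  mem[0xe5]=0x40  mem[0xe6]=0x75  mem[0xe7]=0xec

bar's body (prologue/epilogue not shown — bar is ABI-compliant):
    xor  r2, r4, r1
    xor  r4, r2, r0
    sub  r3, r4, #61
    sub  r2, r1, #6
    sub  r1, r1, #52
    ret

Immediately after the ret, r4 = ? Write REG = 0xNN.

prologue: push r1 → mem[0xe7]=0x9d, sp=0xe7
prologue: push r3 → mem[0xe6]=0x67, sp=0xe6
body[0] xor  r2, r4, r1 → r2=0x5e
body[1] xor  r4, r2, r0 → r4=0xa8
body[2] sub  r3, r4, #61 → r3=0x6b
body[3] sub  r2, r1, #6 → r2=0x97
body[4] sub  r1, r1, #52 → r1=0x69
epilogue: pop r3=0x67, sp=0xe7
epilogue: pop r1=0x9d, sp=0xe8
r4 is caller-saved → body value

REG = 0xa8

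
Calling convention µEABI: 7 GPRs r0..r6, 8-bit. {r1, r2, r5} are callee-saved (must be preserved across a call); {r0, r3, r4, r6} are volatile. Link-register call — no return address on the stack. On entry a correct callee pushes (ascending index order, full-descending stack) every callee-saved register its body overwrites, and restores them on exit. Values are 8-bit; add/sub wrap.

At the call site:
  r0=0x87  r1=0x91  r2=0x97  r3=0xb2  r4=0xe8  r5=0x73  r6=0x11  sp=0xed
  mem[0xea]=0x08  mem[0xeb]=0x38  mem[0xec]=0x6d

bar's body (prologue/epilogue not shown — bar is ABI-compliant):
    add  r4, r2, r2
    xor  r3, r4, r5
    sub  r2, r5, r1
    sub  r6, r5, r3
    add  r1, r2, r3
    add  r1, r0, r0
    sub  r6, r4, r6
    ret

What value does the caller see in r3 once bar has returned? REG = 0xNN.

REG = 0x5d

prologue: push r1 -> mem[0xec]=0x91, sp=0xec
prologue: push r2 -> mem[0xeb]=0x97, sp=0xeb
body[0] add  r4, r2, r2 -> r4=0x2e
body[1] xor  r3, r4, r5 -> r3=0x5d
body[2] sub  r2, r5, r1 -> r2=0xe2
body[3] sub  r6, r5, r3 -> r6=0x16
body[4] add  r1, r2, r3 -> r1=0x3f
body[5] add  r1, r0, r0 -> r1=0x0e
body[6] sub  r6, r4, r6 -> r6=0x18
epilogue: pop r2=0x97, sp=0xec
epilogue: pop r1=0x91, sp=0xed
r3 is caller-saved -> body value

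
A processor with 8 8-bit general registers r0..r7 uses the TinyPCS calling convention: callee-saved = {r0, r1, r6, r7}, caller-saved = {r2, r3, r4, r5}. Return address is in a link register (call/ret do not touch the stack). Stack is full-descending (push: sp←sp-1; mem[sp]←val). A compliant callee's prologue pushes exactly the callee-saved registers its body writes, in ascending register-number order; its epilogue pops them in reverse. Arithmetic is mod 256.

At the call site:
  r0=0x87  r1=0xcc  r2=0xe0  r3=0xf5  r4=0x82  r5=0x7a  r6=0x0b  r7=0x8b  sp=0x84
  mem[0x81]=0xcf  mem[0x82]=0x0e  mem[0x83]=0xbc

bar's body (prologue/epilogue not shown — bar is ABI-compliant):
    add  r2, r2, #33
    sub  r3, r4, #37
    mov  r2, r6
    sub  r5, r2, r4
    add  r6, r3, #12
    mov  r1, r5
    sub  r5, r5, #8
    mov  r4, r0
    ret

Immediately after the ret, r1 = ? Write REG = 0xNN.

prologue: push r1 -> mem[0x83]=0xcc, sp=0x83
prologue: push r6 -> mem[0x82]=0x0b, sp=0x82
body[0] add  r2, r2, #33 -> r2=0x01
body[1] sub  r3, r4, #37 -> r3=0x5d
body[2] mov  r2, r6 -> r2=0x0b
body[3] sub  r5, r2, r4 -> r5=0x89
body[4] add  r6, r3, #12 -> r6=0x69
body[5] mov  r1, r5 -> r1=0x89
body[6] sub  r5, r5, #8 -> r5=0x81
body[7] mov  r4, r0 -> r4=0x87
epilogue: pop r6=0x0b, sp=0x83
epilogue: pop r1=0xcc, sp=0x84
r1 is callee-saved -> restored

REG = 0xcc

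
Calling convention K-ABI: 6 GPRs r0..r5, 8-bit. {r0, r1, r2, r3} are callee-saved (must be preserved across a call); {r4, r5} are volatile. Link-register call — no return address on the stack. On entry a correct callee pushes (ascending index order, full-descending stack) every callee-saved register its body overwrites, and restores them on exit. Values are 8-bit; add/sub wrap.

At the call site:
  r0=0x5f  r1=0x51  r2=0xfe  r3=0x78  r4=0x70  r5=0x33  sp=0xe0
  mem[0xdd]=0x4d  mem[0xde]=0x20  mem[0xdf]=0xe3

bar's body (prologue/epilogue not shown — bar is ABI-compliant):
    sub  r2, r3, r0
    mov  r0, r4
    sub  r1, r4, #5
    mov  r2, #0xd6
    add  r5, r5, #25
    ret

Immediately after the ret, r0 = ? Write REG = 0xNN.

REG = 0x5f

prologue: push r0 → mem[0xdf]=0x5f, sp=0xdf
prologue: push r1 → mem[0xde]=0x51, sp=0xde
prologue: push r2 → mem[0xdd]=0xfe, sp=0xdd
body[0] sub  r2, r3, r0 → r2=0x19
body[1] mov  r0, r4 → r0=0x70
body[2] sub  r1, r4, #5 → r1=0x6b
body[3] mov  r2, #0xd6 → r2=0xd6
body[4] add  r5, r5, #25 → r5=0x4c
epilogue: pop r2=0xfe, sp=0xde
epilogue: pop r1=0x51, sp=0xdf
epilogue: pop r0=0x5f, sp=0xe0
r0 is callee-saved → restored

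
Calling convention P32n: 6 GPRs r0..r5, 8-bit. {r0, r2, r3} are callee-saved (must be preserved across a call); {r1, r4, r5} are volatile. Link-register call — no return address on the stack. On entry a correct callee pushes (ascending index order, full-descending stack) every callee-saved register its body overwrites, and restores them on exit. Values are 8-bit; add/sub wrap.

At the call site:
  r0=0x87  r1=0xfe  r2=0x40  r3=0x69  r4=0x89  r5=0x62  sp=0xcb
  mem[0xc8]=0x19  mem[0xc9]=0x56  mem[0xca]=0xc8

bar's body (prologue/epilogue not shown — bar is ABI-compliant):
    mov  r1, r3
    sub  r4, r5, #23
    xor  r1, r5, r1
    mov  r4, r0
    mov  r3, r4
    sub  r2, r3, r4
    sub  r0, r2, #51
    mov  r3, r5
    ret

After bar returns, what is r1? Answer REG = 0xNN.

prologue: push r0 -> mem[0xca]=0x87, sp=0xca
prologue: push r2 -> mem[0xc9]=0x40, sp=0xc9
prologue: push r3 -> mem[0xc8]=0x69, sp=0xc8
body[0] mov  r1, r3 -> r1=0x69
body[1] sub  r4, r5, #23 -> r4=0x4b
body[2] xor  r1, r5, r1 -> r1=0x0b
body[3] mov  r4, r0 -> r4=0x87
body[4] mov  r3, r4 -> r3=0x87
body[5] sub  r2, r3, r4 -> r2=0x00
body[6] sub  r0, r2, #51 -> r0=0xcd
body[7] mov  r3, r5 -> r3=0x62
epilogue: pop r3=0x69, sp=0xc9
epilogue: pop r2=0x40, sp=0xca
epilogue: pop r0=0x87, sp=0xcb
r1 is caller-saved -> body value

REG = 0x0b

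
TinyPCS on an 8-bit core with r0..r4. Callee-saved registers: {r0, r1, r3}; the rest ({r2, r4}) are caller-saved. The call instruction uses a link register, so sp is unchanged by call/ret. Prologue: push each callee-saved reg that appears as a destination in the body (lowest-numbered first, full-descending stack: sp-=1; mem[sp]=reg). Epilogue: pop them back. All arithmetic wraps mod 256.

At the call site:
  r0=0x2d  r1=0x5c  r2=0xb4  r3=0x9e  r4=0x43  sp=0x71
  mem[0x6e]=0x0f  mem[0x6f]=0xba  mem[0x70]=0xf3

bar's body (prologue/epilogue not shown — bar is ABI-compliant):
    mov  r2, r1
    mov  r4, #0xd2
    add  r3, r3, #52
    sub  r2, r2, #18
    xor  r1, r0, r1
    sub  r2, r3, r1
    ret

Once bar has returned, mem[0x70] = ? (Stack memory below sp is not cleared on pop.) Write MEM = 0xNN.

MEM = 0x5c

prologue: push r1 → mem[0x70]=0x5c, sp=0x70
prologue: push r3 → mem[0x6f]=0x9e, sp=0x6f
body[0] mov  r2, r1 → r2=0x5c
body[1] mov  r4, #0xd2 → r4=0xd2
body[2] add  r3, r3, #52 → r3=0xd2
body[3] sub  r2, r2, #18 → r2=0x4a
body[4] xor  r1, r0, r1 → r1=0x71
body[5] sub  r2, r3, r1 → r2=0x61
epilogue: pop r3=0x9e, sp=0x70
epilogue: pop r1=0x5c, sp=0x71
prologue pushed ['r1', 'r3'] at ['0x70', '0x6f']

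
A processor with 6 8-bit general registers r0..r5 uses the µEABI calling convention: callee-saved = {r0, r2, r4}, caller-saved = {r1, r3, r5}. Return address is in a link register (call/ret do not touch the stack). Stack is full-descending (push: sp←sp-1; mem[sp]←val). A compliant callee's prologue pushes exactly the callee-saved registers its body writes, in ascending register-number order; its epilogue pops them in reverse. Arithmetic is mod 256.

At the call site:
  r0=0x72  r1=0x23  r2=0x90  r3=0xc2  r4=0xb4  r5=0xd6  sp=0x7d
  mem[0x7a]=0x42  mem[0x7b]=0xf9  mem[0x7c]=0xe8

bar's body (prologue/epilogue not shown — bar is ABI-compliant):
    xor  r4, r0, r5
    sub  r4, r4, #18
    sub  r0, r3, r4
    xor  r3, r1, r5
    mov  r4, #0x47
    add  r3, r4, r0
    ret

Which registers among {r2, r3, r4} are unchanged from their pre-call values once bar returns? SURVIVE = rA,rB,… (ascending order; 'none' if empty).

prologue: push r0 → mem[0x7c]=0x72, sp=0x7c
prologue: push r4 → mem[0x7b]=0xb4, sp=0x7b
body[0] xor  r4, r0, r5 → r4=0xa4
body[1] sub  r4, r4, #18 → r4=0x92
body[2] sub  r0, r3, r4 → r0=0x30
body[3] xor  r3, r1, r5 → r3=0xf5
body[4] mov  r4, #0x47 → r4=0x47
body[5] add  r3, r4, r0 → r3=0x77
epilogue: pop r4=0xb4, sp=0x7c
epilogue: pop r0=0x72, sp=0x7d
r2: callee-saved, written=False
r3: caller-saved, written=True
r4: callee-saved, written=True

SURVIVE = r2,r4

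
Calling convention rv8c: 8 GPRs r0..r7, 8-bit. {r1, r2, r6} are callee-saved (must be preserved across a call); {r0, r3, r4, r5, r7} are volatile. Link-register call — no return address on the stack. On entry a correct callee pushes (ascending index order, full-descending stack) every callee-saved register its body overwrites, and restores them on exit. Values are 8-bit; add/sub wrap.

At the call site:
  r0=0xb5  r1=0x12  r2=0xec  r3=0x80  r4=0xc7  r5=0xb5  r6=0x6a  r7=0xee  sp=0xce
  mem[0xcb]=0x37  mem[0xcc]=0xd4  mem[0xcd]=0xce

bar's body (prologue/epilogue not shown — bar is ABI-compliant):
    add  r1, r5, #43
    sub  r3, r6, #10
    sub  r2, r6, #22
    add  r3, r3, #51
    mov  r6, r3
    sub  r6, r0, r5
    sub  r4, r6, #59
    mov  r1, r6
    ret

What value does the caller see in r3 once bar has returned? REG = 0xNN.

prologue: push r1 -> mem[0xcd]=0x12, sp=0xcd
prologue: push r2 -> mem[0xcc]=0xec, sp=0xcc
prologue: push r6 -> mem[0xcb]=0x6a, sp=0xcb
body[0] add  r1, r5, #43 -> r1=0xe0
body[1] sub  r3, r6, #10 -> r3=0x60
body[2] sub  r2, r6, #22 -> r2=0x54
body[3] add  r3, r3, #51 -> r3=0x93
body[4] mov  r6, r3 -> r6=0x93
body[5] sub  r6, r0, r5 -> r6=0x00
body[6] sub  r4, r6, #59 -> r4=0xc5
body[7] mov  r1, r6 -> r1=0x00
epilogue: pop r6=0x6a, sp=0xcc
epilogue: pop r2=0xec, sp=0xcd
epilogue: pop r1=0x12, sp=0xce
r3 is caller-saved -> body value

REG = 0x93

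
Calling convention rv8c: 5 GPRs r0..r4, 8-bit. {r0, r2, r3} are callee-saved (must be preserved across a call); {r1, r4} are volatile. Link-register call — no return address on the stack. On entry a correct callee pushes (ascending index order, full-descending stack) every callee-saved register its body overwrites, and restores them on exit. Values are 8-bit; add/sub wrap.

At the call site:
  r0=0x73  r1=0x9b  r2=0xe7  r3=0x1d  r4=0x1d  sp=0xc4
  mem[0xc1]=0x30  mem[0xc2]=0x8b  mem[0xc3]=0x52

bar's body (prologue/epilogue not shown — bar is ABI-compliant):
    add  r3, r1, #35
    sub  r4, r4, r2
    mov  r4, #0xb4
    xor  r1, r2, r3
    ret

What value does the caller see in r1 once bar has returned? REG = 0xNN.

REG = 0x59

prologue: push r3 -> mem[0xc3]=0x1d, sp=0xc3
body[0] add  r3, r1, #35 -> r3=0xbe
body[1] sub  r4, r4, r2 -> r4=0x36
body[2] mov  r4, #0xb4 -> r4=0xb4
body[3] xor  r1, r2, r3 -> r1=0x59
epilogue: pop r3=0x1d, sp=0xc4
r1 is caller-saved -> body value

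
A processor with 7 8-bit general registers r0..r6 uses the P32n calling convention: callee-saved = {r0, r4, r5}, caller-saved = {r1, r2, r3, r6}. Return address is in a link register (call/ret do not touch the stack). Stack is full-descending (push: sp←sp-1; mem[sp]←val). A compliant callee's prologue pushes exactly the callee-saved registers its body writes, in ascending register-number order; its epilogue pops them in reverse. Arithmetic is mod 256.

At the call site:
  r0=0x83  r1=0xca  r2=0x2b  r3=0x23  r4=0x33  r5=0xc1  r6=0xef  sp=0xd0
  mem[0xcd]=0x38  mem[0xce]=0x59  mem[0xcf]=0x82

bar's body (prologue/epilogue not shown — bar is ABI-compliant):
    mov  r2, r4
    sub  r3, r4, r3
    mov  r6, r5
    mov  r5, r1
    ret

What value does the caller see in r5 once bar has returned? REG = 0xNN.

prologue: push r5 → mem[0xcf]=0xc1, sp=0xcf
body[0] mov  r2, r4 → r2=0x33
body[1] sub  r3, r4, r3 → r3=0x10
body[2] mov  r6, r5 → r6=0xc1
body[3] mov  r5, r1 → r5=0xca
epilogue: pop r5=0xc1, sp=0xd0
r5 is callee-saved → restored

REG = 0xc1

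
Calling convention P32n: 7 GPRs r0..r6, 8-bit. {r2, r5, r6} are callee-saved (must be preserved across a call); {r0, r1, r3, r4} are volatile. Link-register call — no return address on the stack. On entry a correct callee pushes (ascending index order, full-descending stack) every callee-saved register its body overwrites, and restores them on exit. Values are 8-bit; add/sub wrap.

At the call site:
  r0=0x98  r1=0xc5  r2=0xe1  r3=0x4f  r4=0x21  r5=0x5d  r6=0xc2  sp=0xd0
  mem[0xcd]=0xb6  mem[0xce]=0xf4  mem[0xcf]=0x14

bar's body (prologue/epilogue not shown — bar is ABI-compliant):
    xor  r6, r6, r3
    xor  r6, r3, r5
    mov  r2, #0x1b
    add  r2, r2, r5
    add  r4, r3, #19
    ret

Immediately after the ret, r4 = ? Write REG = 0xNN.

REG = 0x62

prologue: push r2 -> mem[0xcf]=0xe1, sp=0xcf
prologue: push r6 -> mem[0xce]=0xc2, sp=0xce
body[0] xor  r6, r6, r3 -> r6=0x8d
body[1] xor  r6, r3, r5 -> r6=0x12
body[2] mov  r2, #0x1b -> r2=0x1b
body[3] add  r2, r2, r5 -> r2=0x78
body[4] add  r4, r3, #19 -> r4=0x62
epilogue: pop r6=0xc2, sp=0xcf
epilogue: pop r2=0xe1, sp=0xd0
r4 is caller-saved -> body value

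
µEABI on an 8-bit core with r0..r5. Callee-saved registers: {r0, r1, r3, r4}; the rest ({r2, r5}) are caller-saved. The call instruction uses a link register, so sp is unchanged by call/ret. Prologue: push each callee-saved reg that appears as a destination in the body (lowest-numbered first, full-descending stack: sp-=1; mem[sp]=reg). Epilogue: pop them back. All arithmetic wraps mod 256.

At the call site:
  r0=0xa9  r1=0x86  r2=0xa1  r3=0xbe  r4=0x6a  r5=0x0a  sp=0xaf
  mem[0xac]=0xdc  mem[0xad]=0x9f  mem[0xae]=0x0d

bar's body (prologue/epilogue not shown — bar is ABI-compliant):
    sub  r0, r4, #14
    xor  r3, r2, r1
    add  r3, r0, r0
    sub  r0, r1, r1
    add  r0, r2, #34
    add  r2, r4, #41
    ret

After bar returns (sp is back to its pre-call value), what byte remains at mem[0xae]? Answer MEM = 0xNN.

MEM = 0xa9

prologue: push r0 → mem[0xae]=0xa9, sp=0xae
prologue: push r3 → mem[0xad]=0xbe, sp=0xad
body[0] sub  r0, r4, #14 → r0=0x5c
body[1] xor  r3, r2, r1 → r3=0x27
body[2] add  r3, r0, r0 → r3=0xb8
body[3] sub  r0, r1, r1 → r0=0x00
body[4] add  r0, r2, #34 → r0=0xc3
body[5] add  r2, r4, #41 → r2=0x93
epilogue: pop r3=0xbe, sp=0xae
epilogue: pop r0=0xa9, sp=0xaf
prologue pushed ['r0', 'r3'] at ['0xae', '0xad']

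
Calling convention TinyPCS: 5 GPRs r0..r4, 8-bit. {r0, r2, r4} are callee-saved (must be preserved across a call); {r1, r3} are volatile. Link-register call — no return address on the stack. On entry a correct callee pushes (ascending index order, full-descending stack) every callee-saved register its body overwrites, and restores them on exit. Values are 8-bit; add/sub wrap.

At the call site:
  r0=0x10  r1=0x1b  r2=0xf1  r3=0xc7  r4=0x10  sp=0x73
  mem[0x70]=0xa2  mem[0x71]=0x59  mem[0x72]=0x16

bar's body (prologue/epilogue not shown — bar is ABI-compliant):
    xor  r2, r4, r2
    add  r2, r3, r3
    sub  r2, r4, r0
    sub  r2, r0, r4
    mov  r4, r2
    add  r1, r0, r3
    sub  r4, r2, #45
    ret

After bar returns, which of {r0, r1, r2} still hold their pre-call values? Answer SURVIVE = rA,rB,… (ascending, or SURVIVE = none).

prologue: push r2 → mem[0x72]=0xf1, sp=0x72
prologue: push r4 → mem[0x71]=0x10, sp=0x71
body[0] xor  r2, r4, r2 → r2=0xe1
body[1] add  r2, r3, r3 → r2=0x8e
body[2] sub  r2, r4, r0 → r2=0x00
body[3] sub  r2, r0, r4 → r2=0x00
body[4] mov  r4, r2 → r4=0x00
body[5] add  r1, r0, r3 → r1=0xd7
body[6] sub  r4, r2, #45 → r4=0xd3
epilogue: pop r4=0x10, sp=0x72
epilogue: pop r2=0xf1, sp=0x73
r0: callee-saved, written=False
r1: caller-saved, written=True
r2: callee-saved, written=True

SURVIVE = r0,r2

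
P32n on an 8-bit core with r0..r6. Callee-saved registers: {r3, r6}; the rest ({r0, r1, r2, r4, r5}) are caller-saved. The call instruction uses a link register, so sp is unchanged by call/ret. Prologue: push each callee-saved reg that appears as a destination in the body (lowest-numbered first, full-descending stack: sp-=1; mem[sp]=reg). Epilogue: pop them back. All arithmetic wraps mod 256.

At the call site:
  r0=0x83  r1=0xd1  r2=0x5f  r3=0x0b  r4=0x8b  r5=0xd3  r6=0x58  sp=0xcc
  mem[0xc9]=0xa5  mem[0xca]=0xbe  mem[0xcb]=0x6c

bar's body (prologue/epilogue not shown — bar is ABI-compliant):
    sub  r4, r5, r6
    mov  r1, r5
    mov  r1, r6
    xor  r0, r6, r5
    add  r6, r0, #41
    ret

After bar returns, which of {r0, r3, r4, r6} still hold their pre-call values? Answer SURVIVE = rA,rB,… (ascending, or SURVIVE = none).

SURVIVE = r3,r6

prologue: push r6 -> mem[0xcb]=0x58, sp=0xcb
body[0] sub  r4, r5, r6 -> r4=0x7b
body[1] mov  r1, r5 -> r1=0xd3
body[2] mov  r1, r6 -> r1=0x58
body[3] xor  r0, r6, r5 -> r0=0x8b
body[4] add  r6, r0, #41 -> r6=0xb4
epilogue: pop r6=0x58, sp=0xcc
r0: caller-saved, written=True
r3: callee-saved, written=False
r4: caller-saved, written=True
r6: callee-saved, written=True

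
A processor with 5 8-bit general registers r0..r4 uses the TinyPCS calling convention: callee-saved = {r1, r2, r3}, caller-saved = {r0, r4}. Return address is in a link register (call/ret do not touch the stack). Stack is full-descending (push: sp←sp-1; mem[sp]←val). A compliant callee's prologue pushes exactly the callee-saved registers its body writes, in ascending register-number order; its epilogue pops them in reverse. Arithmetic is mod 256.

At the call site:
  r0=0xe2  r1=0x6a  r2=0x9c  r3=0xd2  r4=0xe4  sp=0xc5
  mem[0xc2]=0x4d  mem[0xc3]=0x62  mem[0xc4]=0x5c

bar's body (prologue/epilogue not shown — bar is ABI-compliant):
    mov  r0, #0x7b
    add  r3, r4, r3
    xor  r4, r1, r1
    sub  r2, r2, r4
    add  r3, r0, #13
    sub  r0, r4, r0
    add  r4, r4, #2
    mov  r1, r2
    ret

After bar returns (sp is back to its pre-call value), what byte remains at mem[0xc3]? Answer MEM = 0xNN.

MEM = 0x9c

prologue: push r1 → mem[0xc4]=0x6a, sp=0xc4
prologue: push r2 → mem[0xc3]=0x9c, sp=0xc3
prologue: push r3 → mem[0xc2]=0xd2, sp=0xc2
body[0] mov  r0, #0x7b → r0=0x7b
body[1] add  r3, r4, r3 → r3=0xb6
body[2] xor  r4, r1, r1 → r4=0x00
body[3] sub  r2, r2, r4 → r2=0x9c
body[4] add  r3, r0, #13 → r3=0x88
body[5] sub  r0, r4, r0 → r0=0x85
body[6] add  r4, r4, #2 → r4=0x02
body[7] mov  r1, r2 → r1=0x9c
epilogue: pop r3=0xd2, sp=0xc3
epilogue: pop r2=0x9c, sp=0xc4
epilogue: pop r1=0x6a, sp=0xc5
prologue pushed ['r1', 'r2', 'r3'] at ['0xc4', '0xc3', '0xc2']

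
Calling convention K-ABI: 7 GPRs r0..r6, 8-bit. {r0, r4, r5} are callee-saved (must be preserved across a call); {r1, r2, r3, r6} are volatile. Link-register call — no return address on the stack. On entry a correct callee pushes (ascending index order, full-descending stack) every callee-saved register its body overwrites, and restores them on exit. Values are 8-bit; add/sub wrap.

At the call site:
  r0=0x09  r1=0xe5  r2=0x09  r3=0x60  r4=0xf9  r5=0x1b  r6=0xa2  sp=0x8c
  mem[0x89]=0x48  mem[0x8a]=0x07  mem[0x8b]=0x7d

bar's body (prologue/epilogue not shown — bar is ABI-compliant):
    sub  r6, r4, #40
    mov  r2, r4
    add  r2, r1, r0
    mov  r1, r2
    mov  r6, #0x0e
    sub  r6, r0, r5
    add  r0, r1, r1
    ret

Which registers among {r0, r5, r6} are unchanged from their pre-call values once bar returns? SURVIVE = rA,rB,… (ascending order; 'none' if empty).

SURVIVE = r0,r5

prologue: push r0 → mem[0x8b]=0x09, sp=0x8b
body[0] sub  r6, r4, #40 → r6=0xd1
body[1] mov  r2, r4 → r2=0xf9
body[2] add  r2, r1, r0 → r2=0xee
body[3] mov  r1, r2 → r1=0xee
body[4] mov  r6, #0x0e → r6=0x0e
body[5] sub  r6, r0, r5 → r6=0xee
body[6] add  r0, r1, r1 → r0=0xdc
epilogue: pop r0=0x09, sp=0x8c
r0: callee-saved, written=True
r5: callee-saved, written=False
r6: caller-saved, written=True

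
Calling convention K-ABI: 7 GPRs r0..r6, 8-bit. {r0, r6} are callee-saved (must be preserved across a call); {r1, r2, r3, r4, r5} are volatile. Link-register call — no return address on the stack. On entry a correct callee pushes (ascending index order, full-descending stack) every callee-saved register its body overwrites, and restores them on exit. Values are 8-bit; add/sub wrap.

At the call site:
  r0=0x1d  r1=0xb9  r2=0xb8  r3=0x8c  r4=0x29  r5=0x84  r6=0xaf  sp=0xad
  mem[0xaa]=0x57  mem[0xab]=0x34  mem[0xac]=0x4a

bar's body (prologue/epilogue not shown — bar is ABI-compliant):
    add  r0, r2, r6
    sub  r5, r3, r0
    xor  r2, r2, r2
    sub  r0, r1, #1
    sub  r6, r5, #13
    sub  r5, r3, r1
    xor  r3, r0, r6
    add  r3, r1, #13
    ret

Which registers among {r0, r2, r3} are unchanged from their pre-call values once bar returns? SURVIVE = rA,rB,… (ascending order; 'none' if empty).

SURVIVE = r0

prologue: push r0 → mem[0xac]=0x1d, sp=0xac
prologue: push r6 → mem[0xab]=0xaf, sp=0xab
body[0] add  r0, r2, r6 → r0=0x67
body[1] sub  r5, r3, r0 → r5=0x25
body[2] xor  r2, r2, r2 → r2=0x00
body[3] sub  r0, r1, #1 → r0=0xb8
body[4] sub  r6, r5, #13 → r6=0x18
body[5] sub  r5, r3, r1 → r5=0xd3
body[6] xor  r3, r0, r6 → r3=0xa0
body[7] add  r3, r1, #13 → r3=0xc6
epilogue: pop r6=0xaf, sp=0xac
epilogue: pop r0=0x1d, sp=0xad
r0: callee-saved, written=True
r2: caller-saved, written=True
r3: caller-saved, written=True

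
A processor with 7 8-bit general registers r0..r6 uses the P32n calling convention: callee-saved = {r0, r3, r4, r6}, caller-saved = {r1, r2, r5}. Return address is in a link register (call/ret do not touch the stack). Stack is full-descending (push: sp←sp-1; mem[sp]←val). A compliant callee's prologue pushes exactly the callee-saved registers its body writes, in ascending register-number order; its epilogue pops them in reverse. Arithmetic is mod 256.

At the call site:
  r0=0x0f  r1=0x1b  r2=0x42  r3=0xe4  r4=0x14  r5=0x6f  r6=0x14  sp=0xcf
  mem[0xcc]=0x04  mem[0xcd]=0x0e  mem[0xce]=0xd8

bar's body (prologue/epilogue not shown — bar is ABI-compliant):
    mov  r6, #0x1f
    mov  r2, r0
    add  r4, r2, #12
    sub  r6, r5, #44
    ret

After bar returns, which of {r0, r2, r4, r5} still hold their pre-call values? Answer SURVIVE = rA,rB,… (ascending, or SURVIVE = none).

prologue: push r4 -> mem[0xce]=0x14, sp=0xce
prologue: push r6 -> mem[0xcd]=0x14, sp=0xcd
body[0] mov  r6, #0x1f -> r6=0x1f
body[1] mov  r2, r0 -> r2=0x0f
body[2] add  r4, r2, #12 -> r4=0x1b
body[3] sub  r6, r5, #44 -> r6=0x43
epilogue: pop r6=0x14, sp=0xce
epilogue: pop r4=0x14, sp=0xcf
r0: callee-saved, written=False
r2: caller-saved, written=True
r4: callee-saved, written=True
r5: caller-saved, written=False

SURVIVE = r0,r4,r5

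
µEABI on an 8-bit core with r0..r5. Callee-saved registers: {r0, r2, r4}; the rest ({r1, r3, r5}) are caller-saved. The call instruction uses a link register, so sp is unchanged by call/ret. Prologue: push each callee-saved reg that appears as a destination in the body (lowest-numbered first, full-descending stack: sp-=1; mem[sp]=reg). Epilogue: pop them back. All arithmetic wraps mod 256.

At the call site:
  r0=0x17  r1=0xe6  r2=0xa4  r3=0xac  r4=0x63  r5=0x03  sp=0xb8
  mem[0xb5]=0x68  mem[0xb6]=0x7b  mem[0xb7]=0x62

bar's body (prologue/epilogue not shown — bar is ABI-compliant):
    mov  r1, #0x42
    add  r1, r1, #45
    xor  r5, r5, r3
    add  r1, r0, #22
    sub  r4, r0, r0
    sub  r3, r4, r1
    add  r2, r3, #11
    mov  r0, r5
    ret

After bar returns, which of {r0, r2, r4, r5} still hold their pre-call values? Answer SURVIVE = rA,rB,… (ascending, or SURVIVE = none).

prologue: push r0 -> mem[0xb7]=0x17, sp=0xb7
prologue: push r2 -> mem[0xb6]=0xa4, sp=0xb6
prologue: push r4 -> mem[0xb5]=0x63, sp=0xb5
body[0] mov  r1, #0x42 -> r1=0x42
body[1] add  r1, r1, #45 -> r1=0x6f
body[2] xor  r5, r5, r3 -> r5=0xaf
body[3] add  r1, r0, #22 -> r1=0x2d
body[4] sub  r4, r0, r0 -> r4=0x00
body[5] sub  r3, r4, r1 -> r3=0xd3
body[6] add  r2, r3, #11 -> r2=0xde
body[7] mov  r0, r5 -> r0=0xaf
epilogue: pop r4=0x63, sp=0xb6
epilogue: pop r2=0xa4, sp=0xb7
epilogue: pop r0=0x17, sp=0xb8
r0: callee-saved, written=True
r2: callee-saved, written=True
r4: callee-saved, written=True
r5: caller-saved, written=True

SURVIVE = r0,r2,r4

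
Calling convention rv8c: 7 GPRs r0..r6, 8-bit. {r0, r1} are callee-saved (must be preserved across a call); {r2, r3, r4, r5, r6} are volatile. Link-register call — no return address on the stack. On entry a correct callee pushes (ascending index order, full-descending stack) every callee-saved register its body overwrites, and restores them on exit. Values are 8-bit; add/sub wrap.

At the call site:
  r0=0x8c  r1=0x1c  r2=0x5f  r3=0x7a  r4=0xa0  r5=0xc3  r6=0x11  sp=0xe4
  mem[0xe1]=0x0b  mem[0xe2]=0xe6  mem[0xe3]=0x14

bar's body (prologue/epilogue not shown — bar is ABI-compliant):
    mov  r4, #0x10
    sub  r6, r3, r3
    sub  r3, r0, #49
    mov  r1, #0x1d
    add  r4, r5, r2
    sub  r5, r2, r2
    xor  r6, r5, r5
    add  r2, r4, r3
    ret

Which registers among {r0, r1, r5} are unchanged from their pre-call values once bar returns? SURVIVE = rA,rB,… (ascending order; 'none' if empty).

prologue: push r1 → mem[0xe3]=0x1c, sp=0xe3
body[0] mov  r4, #0x10 → r4=0x10
body[1] sub  r6, r3, r3 → r6=0x00
body[2] sub  r3, r0, #49 → r3=0x5b
body[3] mov  r1, #0x1d → r1=0x1d
body[4] add  r4, r5, r2 → r4=0x22
body[5] sub  r5, r2, r2 → r5=0x00
body[6] xor  r6, r5, r5 → r6=0x00
body[7] add  r2, r4, r3 → r2=0x7d
epilogue: pop r1=0x1c, sp=0xe4
r0: callee-saved, written=False
r1: callee-saved, written=True
r5: caller-saved, written=True

SURVIVE = r0,r1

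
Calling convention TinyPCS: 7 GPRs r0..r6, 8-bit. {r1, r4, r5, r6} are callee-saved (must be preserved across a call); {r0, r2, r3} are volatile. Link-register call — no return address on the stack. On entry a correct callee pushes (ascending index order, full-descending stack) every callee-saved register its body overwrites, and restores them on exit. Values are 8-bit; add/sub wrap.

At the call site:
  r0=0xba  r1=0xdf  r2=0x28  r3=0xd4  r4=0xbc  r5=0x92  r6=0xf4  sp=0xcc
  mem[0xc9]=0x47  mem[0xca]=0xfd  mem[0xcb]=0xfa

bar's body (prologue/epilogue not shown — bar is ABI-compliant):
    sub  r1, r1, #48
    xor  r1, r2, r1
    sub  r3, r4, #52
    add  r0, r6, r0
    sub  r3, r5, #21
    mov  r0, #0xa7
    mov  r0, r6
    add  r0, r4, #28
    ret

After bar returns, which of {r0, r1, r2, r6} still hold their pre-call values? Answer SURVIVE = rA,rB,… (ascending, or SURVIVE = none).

SURVIVE = r1,r2,r6

prologue: push r1 → mem[0xcb]=0xdf, sp=0xcb
body[0] sub  r1, r1, #48 → r1=0xaf
body[1] xor  r1, r2, r1 → r1=0x87
body[2] sub  r3, r4, #52 → r3=0x88
body[3] add  r0, r6, r0 → r0=0xae
body[4] sub  r3, r5, #21 → r3=0x7d
body[5] mov  r0, #0xa7 → r0=0xa7
body[6] mov  r0, r6 → r0=0xf4
body[7] add  r0, r4, #28 → r0=0xd8
epilogue: pop r1=0xdf, sp=0xcc
r0: caller-saved, written=True
r1: callee-saved, written=True
r2: caller-saved, written=False
r6: callee-saved, written=False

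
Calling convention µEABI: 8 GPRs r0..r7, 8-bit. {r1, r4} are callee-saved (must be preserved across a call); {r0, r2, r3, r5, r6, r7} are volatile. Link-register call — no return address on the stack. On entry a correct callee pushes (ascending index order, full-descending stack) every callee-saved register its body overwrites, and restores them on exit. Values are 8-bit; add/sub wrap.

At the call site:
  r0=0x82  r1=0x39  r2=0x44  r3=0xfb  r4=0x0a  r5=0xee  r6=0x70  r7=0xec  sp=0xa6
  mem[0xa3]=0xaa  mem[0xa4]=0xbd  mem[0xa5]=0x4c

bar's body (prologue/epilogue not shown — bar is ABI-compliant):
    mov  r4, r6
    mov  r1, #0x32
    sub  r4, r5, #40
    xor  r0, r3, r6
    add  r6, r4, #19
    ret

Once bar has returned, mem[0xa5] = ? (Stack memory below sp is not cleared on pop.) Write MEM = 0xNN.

MEM = 0x39

prologue: push r1 → mem[0xa5]=0x39, sp=0xa5
prologue: push r4 → mem[0xa4]=0x0a, sp=0xa4
body[0] mov  r4, r6 → r4=0x70
body[1] mov  r1, #0x32 → r1=0x32
body[2] sub  r4, r5, #40 → r4=0xc6
body[3] xor  r0, r3, r6 → r0=0x8b
body[4] add  r6, r4, #19 → r6=0xd9
epilogue: pop r4=0x0a, sp=0xa5
epilogue: pop r1=0x39, sp=0xa6
prologue pushed ['r1', 'r4'] at ['0xa5', '0xa4']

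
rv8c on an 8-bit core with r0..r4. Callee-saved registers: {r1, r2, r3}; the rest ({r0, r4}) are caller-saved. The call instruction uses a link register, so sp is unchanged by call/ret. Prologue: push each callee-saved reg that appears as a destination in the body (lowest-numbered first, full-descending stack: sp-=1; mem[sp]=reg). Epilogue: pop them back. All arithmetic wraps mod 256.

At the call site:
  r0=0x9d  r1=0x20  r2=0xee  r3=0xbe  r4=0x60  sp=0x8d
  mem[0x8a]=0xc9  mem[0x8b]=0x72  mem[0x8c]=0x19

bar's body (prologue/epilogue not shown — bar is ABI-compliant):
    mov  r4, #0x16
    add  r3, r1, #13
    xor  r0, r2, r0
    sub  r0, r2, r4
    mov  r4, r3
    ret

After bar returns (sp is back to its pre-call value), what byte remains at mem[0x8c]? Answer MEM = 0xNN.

prologue: push r3 → mem[0x8c]=0xbe, sp=0x8c
body[0] mov  r4, #0x16 → r4=0x16
body[1] add  r3, r1, #13 → r3=0x2d
body[2] xor  r0, r2, r0 → r0=0x73
body[3] sub  r0, r2, r4 → r0=0xd8
body[4] mov  r4, r3 → r4=0x2d
epilogue: pop r3=0xbe, sp=0x8d
prologue pushed ['r3'] at ['0x8c']

MEM = 0xbe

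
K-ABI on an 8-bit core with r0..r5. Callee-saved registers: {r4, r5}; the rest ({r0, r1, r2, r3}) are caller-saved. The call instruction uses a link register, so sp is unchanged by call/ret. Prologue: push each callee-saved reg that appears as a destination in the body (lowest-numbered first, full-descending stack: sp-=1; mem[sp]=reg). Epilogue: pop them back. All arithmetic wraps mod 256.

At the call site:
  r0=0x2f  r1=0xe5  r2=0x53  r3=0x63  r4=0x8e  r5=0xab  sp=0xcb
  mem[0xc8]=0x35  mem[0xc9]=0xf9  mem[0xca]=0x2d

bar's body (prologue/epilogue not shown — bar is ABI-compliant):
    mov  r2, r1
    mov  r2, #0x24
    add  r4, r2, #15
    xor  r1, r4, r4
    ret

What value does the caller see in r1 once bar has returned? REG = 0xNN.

REG = 0x00

prologue: push r4 -> mem[0xca]=0x8e, sp=0xca
body[0] mov  r2, r1 -> r2=0xe5
body[1] mov  r2, #0x24 -> r2=0x24
body[2] add  r4, r2, #15 -> r4=0x33
body[3] xor  r1, r4, r4 -> r1=0x00
epilogue: pop r4=0x8e, sp=0xcb
r1 is caller-saved -> body value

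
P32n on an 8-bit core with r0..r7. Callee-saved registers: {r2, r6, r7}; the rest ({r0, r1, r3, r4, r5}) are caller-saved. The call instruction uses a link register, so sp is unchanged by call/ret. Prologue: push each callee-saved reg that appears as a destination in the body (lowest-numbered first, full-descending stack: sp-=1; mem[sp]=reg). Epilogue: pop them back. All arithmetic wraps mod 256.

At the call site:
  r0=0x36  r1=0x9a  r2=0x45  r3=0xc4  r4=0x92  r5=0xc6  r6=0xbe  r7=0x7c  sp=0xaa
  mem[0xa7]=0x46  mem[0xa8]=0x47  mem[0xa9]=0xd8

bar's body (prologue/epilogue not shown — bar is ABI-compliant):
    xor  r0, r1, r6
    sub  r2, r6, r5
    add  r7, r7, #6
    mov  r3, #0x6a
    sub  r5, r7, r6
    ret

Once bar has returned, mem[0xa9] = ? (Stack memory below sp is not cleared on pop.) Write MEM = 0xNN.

MEM = 0x45

prologue: push r2 -> mem[0xa9]=0x45, sp=0xa9
prologue: push r7 -> mem[0xa8]=0x7c, sp=0xa8
body[0] xor  r0, r1, r6 -> r0=0x24
body[1] sub  r2, r6, r5 -> r2=0xf8
body[2] add  r7, r7, #6 -> r7=0x82
body[3] mov  r3, #0x6a -> r3=0x6a
body[4] sub  r5, r7, r6 -> r5=0xc4
epilogue: pop r7=0x7c, sp=0xa9
epilogue: pop r2=0x45, sp=0xaa
prologue pushed ['r2', 'r7'] at ['0xa9', '0xa8']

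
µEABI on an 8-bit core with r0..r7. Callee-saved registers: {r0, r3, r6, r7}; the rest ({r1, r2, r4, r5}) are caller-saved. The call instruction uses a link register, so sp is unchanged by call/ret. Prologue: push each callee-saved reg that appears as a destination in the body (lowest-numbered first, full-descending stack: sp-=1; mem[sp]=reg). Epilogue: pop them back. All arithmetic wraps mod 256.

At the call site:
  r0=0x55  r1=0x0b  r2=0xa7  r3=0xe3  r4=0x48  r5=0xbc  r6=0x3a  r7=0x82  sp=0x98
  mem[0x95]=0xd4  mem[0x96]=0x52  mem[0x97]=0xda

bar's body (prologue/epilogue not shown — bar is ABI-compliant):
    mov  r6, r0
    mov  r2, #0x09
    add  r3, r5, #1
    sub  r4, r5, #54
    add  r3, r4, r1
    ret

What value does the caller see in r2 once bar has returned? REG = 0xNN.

prologue: push r3 -> mem[0x97]=0xe3, sp=0x97
prologue: push r6 -> mem[0x96]=0x3a, sp=0x96
body[0] mov  r6, r0 -> r6=0x55
body[1] mov  r2, #0x09 -> r2=0x09
body[2] add  r3, r5, #1 -> r3=0xbd
body[3] sub  r4, r5, #54 -> r4=0x86
body[4] add  r3, r4, r1 -> r3=0x91
epilogue: pop r6=0x3a, sp=0x97
epilogue: pop r3=0xe3, sp=0x98
r2 is caller-saved -> body value

REG = 0x09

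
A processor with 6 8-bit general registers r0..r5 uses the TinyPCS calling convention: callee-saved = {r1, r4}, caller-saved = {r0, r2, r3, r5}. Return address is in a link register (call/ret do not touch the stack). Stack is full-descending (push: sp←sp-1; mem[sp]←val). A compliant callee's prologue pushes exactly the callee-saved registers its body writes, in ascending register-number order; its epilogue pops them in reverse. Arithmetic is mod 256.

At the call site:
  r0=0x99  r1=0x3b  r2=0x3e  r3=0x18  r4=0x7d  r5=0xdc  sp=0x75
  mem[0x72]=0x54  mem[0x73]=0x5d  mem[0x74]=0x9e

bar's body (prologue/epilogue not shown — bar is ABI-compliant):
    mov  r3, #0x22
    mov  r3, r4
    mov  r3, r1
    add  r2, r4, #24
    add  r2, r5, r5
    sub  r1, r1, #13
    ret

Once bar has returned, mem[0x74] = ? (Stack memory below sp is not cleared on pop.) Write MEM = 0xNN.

prologue: push r1 -> mem[0x74]=0x3b, sp=0x74
body[0] mov  r3, #0x22 -> r3=0x22
body[1] mov  r3, r4 -> r3=0x7d
body[2] mov  r3, r1 -> r3=0x3b
body[3] add  r2, r4, #24 -> r2=0x95
body[4] add  r2, r5, r5 -> r2=0xb8
body[5] sub  r1, r1, #13 -> r1=0x2e
epilogue: pop r1=0x3b, sp=0x75
prologue pushed ['r1'] at ['0x74']

MEM = 0x3b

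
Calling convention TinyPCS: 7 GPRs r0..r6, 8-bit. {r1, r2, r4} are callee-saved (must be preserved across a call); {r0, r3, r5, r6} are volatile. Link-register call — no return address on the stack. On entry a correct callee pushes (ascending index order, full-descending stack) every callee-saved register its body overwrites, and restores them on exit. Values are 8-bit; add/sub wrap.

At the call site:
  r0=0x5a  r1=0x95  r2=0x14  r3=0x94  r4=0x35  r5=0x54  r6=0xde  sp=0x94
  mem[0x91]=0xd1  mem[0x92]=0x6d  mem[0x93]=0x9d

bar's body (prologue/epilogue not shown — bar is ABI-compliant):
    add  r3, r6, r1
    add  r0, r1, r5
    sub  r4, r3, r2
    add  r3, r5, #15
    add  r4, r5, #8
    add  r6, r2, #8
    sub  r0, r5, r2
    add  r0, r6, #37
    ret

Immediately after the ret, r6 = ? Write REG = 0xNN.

REG = 0x1c

prologue: push r4 -> mem[0x93]=0x35, sp=0x93
body[0] add  r3, r6, r1 -> r3=0x73
body[1] add  r0, r1, r5 -> r0=0xe9
body[2] sub  r4, r3, r2 -> r4=0x5f
body[3] add  r3, r5, #15 -> r3=0x63
body[4] add  r4, r5, #8 -> r4=0x5c
body[5] add  r6, r2, #8 -> r6=0x1c
body[6] sub  r0, r5, r2 -> r0=0x40
body[7] add  r0, r6, #37 -> r0=0x41
epilogue: pop r4=0x35, sp=0x94
r6 is caller-saved -> body value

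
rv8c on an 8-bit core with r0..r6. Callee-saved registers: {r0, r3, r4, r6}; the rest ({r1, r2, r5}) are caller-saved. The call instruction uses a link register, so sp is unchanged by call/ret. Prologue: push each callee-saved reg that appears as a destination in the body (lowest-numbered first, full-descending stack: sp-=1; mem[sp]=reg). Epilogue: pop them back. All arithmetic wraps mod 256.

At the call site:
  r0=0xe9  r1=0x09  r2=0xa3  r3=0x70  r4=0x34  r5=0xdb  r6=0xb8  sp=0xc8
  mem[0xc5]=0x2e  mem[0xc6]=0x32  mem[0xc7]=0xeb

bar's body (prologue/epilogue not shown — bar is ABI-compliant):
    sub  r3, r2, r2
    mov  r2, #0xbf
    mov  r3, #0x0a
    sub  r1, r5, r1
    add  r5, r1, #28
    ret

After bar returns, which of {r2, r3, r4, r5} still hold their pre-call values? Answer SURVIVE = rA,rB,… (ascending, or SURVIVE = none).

prologue: push r3 → mem[0xc7]=0x70, sp=0xc7
body[0] sub  r3, r2, r2 → r3=0x00
body[1] mov  r2, #0xbf → r2=0xbf
body[2] mov  r3, #0x0a → r3=0x0a
body[3] sub  r1, r5, r1 → r1=0xd2
body[4] add  r5, r1, #28 → r5=0xee
epilogue: pop r3=0x70, sp=0xc8
r2: caller-saved, written=True
r3: callee-saved, written=True
r4: callee-saved, written=False
r5: caller-saved, written=True

SURVIVE = r3,r4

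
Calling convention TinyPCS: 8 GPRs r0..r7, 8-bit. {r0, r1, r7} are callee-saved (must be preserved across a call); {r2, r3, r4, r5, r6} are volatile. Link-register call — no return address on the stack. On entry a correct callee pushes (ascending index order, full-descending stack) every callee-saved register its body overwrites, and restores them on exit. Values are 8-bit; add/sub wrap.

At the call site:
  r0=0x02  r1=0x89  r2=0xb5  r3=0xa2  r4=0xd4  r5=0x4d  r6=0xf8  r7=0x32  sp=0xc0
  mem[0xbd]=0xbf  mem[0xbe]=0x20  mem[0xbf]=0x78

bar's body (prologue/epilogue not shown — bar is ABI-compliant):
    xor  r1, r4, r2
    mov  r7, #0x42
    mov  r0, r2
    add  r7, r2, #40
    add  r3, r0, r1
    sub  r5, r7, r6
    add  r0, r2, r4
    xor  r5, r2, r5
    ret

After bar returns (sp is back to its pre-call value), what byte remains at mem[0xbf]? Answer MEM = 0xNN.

MEM = 0x02

prologue: push r0 → mem[0xbf]=0x02, sp=0xbf
prologue: push r1 → mem[0xbe]=0x89, sp=0xbe
prologue: push r7 → mem[0xbd]=0x32, sp=0xbd
body[0] xor  r1, r4, r2 → r1=0x61
body[1] mov  r7, #0x42 → r7=0x42
body[2] mov  r0, r2 → r0=0xb5
body[3] add  r7, r2, #40 → r7=0xdd
body[4] add  r3, r0, r1 → r3=0x16
body[5] sub  r5, r7, r6 → r5=0xe5
body[6] add  r0, r2, r4 → r0=0x89
body[7] xor  r5, r2, r5 → r5=0x50
epilogue: pop r7=0x32, sp=0xbe
epilogue: pop r1=0x89, sp=0xbf
epilogue: pop r0=0x02, sp=0xc0
prologue pushed ['r0', 'r1', 'r7'] at ['0xbf', '0xbe', '0xbd']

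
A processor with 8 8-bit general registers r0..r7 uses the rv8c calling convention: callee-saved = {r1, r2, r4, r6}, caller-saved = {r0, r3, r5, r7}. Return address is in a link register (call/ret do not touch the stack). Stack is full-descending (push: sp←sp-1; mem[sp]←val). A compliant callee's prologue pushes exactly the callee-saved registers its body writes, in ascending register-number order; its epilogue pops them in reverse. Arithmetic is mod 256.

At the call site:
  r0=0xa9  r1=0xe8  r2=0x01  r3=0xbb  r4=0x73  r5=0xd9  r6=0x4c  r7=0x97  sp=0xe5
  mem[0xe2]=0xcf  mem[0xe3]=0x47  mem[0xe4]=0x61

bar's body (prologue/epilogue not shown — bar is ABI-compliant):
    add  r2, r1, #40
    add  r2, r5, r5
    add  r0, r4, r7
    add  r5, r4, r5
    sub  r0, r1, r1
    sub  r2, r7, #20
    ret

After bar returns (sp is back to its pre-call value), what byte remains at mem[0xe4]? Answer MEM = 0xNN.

prologue: push r2 -> mem[0xe4]=0x01, sp=0xe4
body[0] add  r2, r1, #40 -> r2=0x10
body[1] add  r2, r5, r5 -> r2=0xb2
body[2] add  r0, r4, r7 -> r0=0x0a
body[3] add  r5, r4, r5 -> r5=0x4c
body[4] sub  r0, r1, r1 -> r0=0x00
body[5] sub  r2, r7, #20 -> r2=0x83
epilogue: pop r2=0x01, sp=0xe5
prologue pushed ['r2'] at ['0xe4']

MEM = 0x01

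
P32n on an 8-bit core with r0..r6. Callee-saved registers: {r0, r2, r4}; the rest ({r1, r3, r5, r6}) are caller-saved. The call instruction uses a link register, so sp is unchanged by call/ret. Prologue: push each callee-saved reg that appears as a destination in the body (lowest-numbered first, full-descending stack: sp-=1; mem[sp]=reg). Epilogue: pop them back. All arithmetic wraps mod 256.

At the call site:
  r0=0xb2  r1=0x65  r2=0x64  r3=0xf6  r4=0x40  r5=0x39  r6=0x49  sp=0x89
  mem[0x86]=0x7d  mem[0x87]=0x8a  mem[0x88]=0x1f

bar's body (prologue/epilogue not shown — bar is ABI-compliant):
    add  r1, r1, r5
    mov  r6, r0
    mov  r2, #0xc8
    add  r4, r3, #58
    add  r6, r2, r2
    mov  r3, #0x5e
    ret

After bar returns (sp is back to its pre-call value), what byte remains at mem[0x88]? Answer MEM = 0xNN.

prologue: push r2 -> mem[0x88]=0x64, sp=0x88
prologue: push r4 -> mem[0x87]=0x40, sp=0x87
body[0] add  r1, r1, r5 -> r1=0x9e
body[1] mov  r6, r0 -> r6=0xb2
body[2] mov  r2, #0xc8 -> r2=0xc8
body[3] add  r4, r3, #58 -> r4=0x30
body[4] add  r6, r2, r2 -> r6=0x90
body[5] mov  r3, #0x5e -> r3=0x5e
epilogue: pop r4=0x40, sp=0x88
epilogue: pop r2=0x64, sp=0x89
prologue pushed ['r2', 'r4'] at ['0x88', '0x87']

MEM = 0x64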